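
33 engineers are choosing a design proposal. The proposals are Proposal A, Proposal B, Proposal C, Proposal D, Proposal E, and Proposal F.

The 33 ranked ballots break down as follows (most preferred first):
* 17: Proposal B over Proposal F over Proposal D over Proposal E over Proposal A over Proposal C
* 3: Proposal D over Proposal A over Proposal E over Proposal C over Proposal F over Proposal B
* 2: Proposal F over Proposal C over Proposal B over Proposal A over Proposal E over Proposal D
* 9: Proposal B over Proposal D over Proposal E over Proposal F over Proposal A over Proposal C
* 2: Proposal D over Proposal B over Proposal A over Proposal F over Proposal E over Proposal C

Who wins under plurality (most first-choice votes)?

First-place votes: Proposal A 0, Proposal B 26, Proposal C 0, Proposal D 5, Proposal E 0, Proposal F 2.

Proposal B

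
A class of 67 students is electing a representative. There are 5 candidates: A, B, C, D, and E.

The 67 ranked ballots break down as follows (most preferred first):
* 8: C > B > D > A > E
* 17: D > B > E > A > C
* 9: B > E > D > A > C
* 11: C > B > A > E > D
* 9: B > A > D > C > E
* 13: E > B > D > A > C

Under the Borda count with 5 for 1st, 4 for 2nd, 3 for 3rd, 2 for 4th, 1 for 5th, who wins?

A: 8×2 + 17×2 + 9×2 + 11×3 + 9×4 + 13×2 = 163
B: 8×4 + 17×4 + 9×5 + 11×4 + 9×5 + 13×4 = 286
C: 8×5 + 17×1 + 9×1 + 11×5 + 9×2 + 13×1 = 152
D: 8×3 + 17×5 + 9×3 + 11×1 + 9×3 + 13×3 = 213
E: 8×1 + 17×3 + 9×4 + 11×2 + 9×1 + 13×5 = 191

B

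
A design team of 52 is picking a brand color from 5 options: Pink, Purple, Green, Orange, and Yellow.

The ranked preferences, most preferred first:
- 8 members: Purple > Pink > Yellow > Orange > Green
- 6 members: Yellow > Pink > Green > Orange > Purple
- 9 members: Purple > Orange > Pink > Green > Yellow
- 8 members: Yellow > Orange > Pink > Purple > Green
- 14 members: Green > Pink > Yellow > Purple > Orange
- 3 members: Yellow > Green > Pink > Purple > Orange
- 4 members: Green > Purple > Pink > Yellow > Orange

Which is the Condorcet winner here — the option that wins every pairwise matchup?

Pink

Pink vs Purple: 31–21
Pink vs Green: 31–21
Pink vs Orange: 35–17
Pink vs Yellow: 35–17
Pink beats every other option.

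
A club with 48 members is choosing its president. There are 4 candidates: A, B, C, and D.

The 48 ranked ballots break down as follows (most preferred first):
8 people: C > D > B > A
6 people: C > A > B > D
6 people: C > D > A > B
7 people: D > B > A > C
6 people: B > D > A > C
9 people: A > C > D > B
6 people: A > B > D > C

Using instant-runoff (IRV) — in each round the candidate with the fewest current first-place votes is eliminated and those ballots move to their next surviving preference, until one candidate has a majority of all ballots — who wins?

Round 1: A 15, B 6, C 20, D 7. B eliminated.
Round 2: A 15, C 20, D 13. D eliminated.
Round 3: A 28, C 20. A has a majority (≥25).

A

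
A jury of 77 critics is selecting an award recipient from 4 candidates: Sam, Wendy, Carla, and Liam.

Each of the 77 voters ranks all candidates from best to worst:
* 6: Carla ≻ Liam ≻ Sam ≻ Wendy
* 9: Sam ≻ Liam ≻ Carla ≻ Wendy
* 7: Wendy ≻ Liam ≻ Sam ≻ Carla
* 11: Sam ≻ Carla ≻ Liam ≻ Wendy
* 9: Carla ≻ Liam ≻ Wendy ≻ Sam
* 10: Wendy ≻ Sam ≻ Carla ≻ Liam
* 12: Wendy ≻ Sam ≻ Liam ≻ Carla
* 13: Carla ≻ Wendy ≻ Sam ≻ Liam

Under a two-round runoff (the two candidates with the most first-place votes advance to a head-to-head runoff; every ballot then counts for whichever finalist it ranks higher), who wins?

Carla

Round 1 first-place votes: Sam 20, Wendy 29, Carla 28, Liam 0. Wendy and Carla advance.
Runoff: Wendy is ranked above Carla on 29 ballots, Carla above Wendy on 48.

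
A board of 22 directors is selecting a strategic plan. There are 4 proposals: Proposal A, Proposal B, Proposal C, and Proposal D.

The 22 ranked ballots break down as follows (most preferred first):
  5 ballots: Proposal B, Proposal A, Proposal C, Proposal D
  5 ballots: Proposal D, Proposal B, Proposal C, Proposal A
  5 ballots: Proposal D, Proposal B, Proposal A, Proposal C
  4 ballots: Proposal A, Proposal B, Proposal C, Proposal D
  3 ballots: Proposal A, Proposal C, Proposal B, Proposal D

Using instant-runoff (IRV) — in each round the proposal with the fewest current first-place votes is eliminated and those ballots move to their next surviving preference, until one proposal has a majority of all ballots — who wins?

Proposal A

Round 1: Proposal A 7, Proposal B 5, Proposal C 0, Proposal D 10. Proposal C eliminated.
Round 2: Proposal A 7, Proposal B 5, Proposal D 10. Proposal B eliminated.
Round 3: Proposal A 12, Proposal D 10. Proposal A has a majority (≥12).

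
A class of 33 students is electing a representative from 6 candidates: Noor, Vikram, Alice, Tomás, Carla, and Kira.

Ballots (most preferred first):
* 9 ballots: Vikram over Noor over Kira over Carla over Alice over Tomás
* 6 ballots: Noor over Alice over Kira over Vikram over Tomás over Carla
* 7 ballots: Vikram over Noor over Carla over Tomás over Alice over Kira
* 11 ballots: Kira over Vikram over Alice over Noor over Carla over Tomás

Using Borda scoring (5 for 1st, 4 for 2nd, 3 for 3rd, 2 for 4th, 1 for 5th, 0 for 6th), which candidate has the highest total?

Noor: 9×4 + 6×5 + 7×4 + 11×2 = 116
Vikram: 9×5 + 6×2 + 7×5 + 11×4 = 136
Alice: 9×1 + 6×4 + 7×1 + 11×3 = 73
Tomás: 9×0 + 6×1 + 7×2 + 11×0 = 20
Carla: 9×2 + 6×0 + 7×3 + 11×1 = 50
Kira: 9×3 + 6×3 + 7×0 + 11×5 = 100

Vikram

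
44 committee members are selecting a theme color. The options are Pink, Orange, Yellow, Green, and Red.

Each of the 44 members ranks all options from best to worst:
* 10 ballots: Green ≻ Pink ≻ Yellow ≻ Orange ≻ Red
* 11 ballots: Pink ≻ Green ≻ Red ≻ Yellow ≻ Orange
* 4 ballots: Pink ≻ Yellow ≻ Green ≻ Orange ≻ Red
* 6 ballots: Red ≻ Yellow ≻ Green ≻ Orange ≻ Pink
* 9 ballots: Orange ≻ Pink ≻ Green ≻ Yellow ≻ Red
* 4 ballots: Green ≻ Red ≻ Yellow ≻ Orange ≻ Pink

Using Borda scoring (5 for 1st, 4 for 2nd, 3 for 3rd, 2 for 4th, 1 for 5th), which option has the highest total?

Pink: 10×4 + 11×5 + 4×5 + 6×1 + 9×4 + 4×1 = 161
Orange: 10×2 + 11×1 + 4×2 + 6×2 + 9×5 + 4×2 = 104
Yellow: 10×3 + 11×2 + 4×4 + 6×4 + 9×2 + 4×3 = 122
Green: 10×5 + 11×4 + 4×3 + 6×3 + 9×3 + 4×5 = 171
Red: 10×1 + 11×3 + 4×1 + 6×5 + 9×1 + 4×4 = 102

Green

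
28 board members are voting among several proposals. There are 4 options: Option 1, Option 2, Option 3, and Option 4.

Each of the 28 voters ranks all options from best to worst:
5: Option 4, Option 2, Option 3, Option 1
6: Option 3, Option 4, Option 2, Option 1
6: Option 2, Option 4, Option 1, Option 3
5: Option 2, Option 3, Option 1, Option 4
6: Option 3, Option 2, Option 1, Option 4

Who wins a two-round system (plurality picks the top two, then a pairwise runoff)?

Round 1 first-place votes: Option 1 0, Option 2 11, Option 3 12, Option 4 5. Option 3 and Option 2 advance.
Runoff: Option 3 is ranked above Option 2 on 12 ballots, Option 2 above Option 3 on 16.

Option 2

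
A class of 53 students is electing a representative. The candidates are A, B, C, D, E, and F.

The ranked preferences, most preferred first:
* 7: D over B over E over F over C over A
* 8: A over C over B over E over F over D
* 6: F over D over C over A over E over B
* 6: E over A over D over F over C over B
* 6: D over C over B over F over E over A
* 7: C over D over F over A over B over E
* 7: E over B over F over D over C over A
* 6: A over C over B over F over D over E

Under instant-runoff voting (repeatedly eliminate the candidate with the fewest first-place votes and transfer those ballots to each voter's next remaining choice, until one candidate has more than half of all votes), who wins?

Round 1: A 14, B 0, C 7, D 13, E 13, F 6. B eliminated.
Round 2: A 14, C 7, D 13, E 13, F 6. F eliminated.
Round 3: A 14, C 7, D 19, E 13. C eliminated.
Round 4: A 14, D 26, E 13. E eliminated.
Round 5: A 20, D 33. D has a majority (≥27).

D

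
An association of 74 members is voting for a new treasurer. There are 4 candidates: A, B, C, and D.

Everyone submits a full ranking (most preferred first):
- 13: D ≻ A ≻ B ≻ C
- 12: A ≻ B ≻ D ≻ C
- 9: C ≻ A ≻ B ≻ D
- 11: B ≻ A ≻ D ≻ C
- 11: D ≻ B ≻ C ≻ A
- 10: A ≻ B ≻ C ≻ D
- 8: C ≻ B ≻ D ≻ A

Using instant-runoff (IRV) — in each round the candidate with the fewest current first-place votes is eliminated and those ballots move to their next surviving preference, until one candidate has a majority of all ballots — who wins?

A

Round 1: A 22, B 11, C 17, D 24. B eliminated.
Round 2: A 33, C 17, D 24. C eliminated.
Round 3: A 42, D 32. A has a majority (≥38).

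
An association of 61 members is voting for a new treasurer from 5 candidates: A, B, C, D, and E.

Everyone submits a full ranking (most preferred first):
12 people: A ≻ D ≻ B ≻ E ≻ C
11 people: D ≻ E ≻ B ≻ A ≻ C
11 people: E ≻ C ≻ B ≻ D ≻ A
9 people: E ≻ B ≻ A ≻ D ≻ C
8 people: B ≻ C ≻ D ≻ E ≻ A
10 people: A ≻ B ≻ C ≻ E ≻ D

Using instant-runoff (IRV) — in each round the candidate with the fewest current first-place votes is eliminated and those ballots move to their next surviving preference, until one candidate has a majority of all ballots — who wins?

E

Round 1: A 22, B 8, C 0, D 11, E 20. C eliminated.
Round 2: A 22, B 8, D 11, E 20. B eliminated.
Round 3: A 22, D 19, E 20. D eliminated.
Round 4: A 22, E 39. E has a majority (≥31).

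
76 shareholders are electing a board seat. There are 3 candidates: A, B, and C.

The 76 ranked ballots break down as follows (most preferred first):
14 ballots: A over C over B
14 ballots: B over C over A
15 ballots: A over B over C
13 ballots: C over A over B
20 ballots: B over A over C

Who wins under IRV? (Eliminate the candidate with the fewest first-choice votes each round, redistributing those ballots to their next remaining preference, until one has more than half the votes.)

A

Round 1: A 29, B 34, C 13. C eliminated.
Round 2: A 42, B 34. A has a majority (≥39).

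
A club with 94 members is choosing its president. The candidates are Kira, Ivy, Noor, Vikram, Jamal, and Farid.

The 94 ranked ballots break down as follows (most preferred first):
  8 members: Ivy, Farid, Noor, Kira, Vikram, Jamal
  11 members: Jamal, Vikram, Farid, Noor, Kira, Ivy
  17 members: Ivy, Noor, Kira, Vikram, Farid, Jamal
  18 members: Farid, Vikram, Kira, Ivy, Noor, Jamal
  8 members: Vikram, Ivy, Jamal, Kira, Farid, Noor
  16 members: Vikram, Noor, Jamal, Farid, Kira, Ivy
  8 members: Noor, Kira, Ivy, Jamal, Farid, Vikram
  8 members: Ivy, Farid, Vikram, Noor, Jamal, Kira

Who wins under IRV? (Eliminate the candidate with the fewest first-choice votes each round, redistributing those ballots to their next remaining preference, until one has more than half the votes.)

Round 1: Kira 0, Ivy 33, Noor 8, Vikram 24, Jamal 11, Farid 18. Kira eliminated.
Round 2: Ivy 33, Noor 8, Vikram 24, Jamal 11, Farid 18. Noor eliminated.
Round 3: Ivy 41, Vikram 24, Jamal 11, Farid 18. Jamal eliminated.
Round 4: Ivy 41, Vikram 35, Farid 18. Farid eliminated.
Round 5: Ivy 41, Vikram 53. Vikram has a majority (≥48).

Vikram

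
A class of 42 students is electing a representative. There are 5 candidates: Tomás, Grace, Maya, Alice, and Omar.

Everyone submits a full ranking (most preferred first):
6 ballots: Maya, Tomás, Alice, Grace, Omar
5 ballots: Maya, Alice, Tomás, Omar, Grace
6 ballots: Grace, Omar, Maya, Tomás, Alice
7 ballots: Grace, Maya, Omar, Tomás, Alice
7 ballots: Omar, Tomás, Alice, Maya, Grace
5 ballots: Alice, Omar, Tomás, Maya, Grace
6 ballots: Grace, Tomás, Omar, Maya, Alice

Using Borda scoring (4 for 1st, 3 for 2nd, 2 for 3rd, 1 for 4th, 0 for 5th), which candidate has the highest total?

Maya

Tomás: 6×3 + 5×2 + 6×1 + 7×1 + 7×3 + 5×2 + 6×3 = 90
Grace: 6×1 + 5×0 + 6×4 + 7×4 + 7×0 + 5×0 + 6×4 = 82
Maya: 6×4 + 5×4 + 6×2 + 7×3 + 7×1 + 5×1 + 6×1 = 95
Alice: 6×2 + 5×3 + 6×0 + 7×0 + 7×2 + 5×4 + 6×0 = 61
Omar: 6×0 + 5×1 + 6×3 + 7×2 + 7×4 + 5×3 + 6×2 = 92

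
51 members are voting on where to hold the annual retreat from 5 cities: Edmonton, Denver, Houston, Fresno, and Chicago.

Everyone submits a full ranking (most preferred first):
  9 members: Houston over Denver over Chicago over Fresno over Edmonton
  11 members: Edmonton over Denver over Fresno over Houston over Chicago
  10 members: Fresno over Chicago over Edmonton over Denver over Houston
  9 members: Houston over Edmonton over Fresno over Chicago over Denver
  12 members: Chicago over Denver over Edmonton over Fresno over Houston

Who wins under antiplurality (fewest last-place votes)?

Last-place votes: Edmonton 9, Denver 9, Houston 22, Fresno 0, Chicago 11.

Fresno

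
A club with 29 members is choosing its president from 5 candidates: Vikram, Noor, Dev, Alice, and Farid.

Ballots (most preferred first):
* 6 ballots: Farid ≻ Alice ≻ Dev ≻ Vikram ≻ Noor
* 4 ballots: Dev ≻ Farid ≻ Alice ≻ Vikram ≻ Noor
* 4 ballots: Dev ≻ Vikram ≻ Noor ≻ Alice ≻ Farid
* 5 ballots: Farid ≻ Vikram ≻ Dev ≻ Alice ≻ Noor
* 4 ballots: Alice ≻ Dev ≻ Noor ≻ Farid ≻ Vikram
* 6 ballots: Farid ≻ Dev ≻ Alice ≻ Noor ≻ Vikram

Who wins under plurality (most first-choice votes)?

First-place votes: Vikram 0, Noor 0, Dev 8, Alice 4, Farid 17.

Farid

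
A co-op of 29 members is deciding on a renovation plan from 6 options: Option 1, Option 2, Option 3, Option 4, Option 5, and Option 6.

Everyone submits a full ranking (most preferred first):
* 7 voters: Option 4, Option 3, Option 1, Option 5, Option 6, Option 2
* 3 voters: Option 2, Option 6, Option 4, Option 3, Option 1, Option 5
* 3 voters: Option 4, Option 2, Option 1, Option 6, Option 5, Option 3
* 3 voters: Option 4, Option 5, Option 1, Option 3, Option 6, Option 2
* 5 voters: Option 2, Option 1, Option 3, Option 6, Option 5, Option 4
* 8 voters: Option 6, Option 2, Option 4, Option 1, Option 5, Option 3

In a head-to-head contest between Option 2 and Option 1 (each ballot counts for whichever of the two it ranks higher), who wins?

Option 2 is ranked above Option 1 on 19 ballots; Option 1 above Option 2 on 10.

Option 2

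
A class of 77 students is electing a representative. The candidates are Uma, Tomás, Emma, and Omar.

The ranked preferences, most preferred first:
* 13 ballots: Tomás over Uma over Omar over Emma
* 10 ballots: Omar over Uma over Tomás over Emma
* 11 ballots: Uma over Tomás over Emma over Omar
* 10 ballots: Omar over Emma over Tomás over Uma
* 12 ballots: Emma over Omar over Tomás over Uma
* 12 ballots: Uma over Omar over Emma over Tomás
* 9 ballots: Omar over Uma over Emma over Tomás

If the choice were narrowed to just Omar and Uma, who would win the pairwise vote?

Omar is ranked above Uma on 41 ballots; Uma above Omar on 36.

Omar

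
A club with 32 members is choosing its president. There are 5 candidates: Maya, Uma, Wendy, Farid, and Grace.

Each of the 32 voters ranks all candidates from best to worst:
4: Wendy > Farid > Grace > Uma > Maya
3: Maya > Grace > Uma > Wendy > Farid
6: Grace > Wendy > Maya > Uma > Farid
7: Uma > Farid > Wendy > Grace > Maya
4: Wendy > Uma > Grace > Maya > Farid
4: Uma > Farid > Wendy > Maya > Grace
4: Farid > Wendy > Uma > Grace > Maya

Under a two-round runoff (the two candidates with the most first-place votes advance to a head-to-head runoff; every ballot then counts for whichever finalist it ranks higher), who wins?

Round 1 first-place votes: Maya 3, Uma 11, Wendy 8, Farid 4, Grace 6. Uma and Wendy advance.
Runoff: Uma is ranked above Wendy on 14 ballots, Wendy above Uma on 18.

Wendy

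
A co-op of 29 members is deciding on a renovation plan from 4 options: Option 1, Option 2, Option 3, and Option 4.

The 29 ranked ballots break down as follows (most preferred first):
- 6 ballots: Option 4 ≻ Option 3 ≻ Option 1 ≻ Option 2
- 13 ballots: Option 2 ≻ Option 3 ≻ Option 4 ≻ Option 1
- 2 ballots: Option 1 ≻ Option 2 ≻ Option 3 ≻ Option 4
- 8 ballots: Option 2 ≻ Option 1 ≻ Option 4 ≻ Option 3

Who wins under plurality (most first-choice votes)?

Option 2

First-place votes: Option 1 2, Option 2 21, Option 3 0, Option 4 6.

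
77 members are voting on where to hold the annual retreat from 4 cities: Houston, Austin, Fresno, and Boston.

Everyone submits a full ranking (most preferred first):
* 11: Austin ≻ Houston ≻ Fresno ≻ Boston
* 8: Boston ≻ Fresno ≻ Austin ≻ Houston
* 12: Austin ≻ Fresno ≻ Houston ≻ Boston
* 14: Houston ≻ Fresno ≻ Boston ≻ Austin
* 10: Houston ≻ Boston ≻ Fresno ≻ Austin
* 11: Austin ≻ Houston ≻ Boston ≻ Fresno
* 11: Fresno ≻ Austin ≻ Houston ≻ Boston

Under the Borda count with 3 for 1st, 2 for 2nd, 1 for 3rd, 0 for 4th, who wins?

Houston

Houston: 11×2 + 8×0 + 12×1 + 14×3 + 10×3 + 11×2 + 11×1 = 139
Austin: 11×3 + 8×1 + 12×3 + 14×0 + 10×0 + 11×3 + 11×2 = 132
Fresno: 11×1 + 8×2 + 12×2 + 14×2 + 10×1 + 11×0 + 11×3 = 122
Boston: 11×0 + 8×3 + 12×0 + 14×1 + 10×2 + 11×1 + 11×0 = 69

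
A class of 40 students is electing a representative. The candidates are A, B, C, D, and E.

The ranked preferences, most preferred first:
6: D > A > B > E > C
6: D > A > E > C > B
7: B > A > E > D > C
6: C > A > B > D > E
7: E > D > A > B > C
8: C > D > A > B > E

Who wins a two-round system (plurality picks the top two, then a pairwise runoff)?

D

Round 1 first-place votes: A 0, B 7, C 14, D 12, E 7. C and D advance.
Runoff: C is ranked above D on 14 ballots, D above C on 26.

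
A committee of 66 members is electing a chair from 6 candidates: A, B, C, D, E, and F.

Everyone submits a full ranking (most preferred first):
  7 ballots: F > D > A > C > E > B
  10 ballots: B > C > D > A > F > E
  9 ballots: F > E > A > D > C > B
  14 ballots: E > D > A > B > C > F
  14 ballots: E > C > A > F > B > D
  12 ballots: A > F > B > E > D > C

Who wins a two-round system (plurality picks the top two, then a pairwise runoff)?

Round 1 first-place votes: A 12, B 10, C 0, D 0, E 28, F 16. E and F advance.
Runoff: E is ranked above F on 28 ballots, F above E on 38.

F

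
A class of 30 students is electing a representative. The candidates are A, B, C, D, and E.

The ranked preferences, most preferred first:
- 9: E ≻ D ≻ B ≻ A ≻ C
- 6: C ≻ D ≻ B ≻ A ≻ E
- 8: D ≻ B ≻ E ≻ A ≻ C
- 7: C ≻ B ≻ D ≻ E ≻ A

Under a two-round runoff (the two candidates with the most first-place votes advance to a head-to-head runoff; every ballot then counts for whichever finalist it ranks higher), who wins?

Round 1 first-place votes: A 0, B 0, C 13, D 8, E 9. C and E advance.
Runoff: C is ranked above E on 13 ballots, E above C on 17.

E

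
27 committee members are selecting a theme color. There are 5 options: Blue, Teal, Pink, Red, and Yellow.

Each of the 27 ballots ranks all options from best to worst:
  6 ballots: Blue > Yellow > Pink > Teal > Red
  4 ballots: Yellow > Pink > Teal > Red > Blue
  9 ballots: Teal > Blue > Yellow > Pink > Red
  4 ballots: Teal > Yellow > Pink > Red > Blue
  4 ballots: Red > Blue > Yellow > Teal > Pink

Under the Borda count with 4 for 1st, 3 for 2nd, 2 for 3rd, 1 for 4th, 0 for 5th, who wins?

Blue: 6×4 + 4×0 + 9×3 + 4×0 + 4×3 = 63
Teal: 6×1 + 4×2 + 9×4 + 4×4 + 4×1 = 70
Pink: 6×2 + 4×3 + 9×1 + 4×2 + 4×0 = 41
Red: 6×0 + 4×1 + 9×0 + 4×1 + 4×4 = 24
Yellow: 6×3 + 4×4 + 9×2 + 4×3 + 4×2 = 72

Yellow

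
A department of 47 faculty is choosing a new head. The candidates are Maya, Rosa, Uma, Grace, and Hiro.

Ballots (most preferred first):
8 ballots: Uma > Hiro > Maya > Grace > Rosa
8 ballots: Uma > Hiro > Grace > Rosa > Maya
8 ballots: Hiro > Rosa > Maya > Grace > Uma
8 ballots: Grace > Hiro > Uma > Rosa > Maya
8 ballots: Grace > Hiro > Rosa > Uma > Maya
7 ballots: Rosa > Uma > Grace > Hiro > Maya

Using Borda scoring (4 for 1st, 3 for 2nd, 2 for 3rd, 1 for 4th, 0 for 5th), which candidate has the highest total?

Hiro

Maya: 8×2 + 8×0 + 8×2 + 8×0 + 8×0 + 7×0 = 32
Rosa: 8×0 + 8×1 + 8×3 + 8×1 + 8×2 + 7×4 = 84
Uma: 8×4 + 8×4 + 8×0 + 8×2 + 8×1 + 7×3 = 109
Grace: 8×1 + 8×2 + 8×1 + 8×4 + 8×4 + 7×2 = 110
Hiro: 8×3 + 8×3 + 8×4 + 8×3 + 8×3 + 7×1 = 135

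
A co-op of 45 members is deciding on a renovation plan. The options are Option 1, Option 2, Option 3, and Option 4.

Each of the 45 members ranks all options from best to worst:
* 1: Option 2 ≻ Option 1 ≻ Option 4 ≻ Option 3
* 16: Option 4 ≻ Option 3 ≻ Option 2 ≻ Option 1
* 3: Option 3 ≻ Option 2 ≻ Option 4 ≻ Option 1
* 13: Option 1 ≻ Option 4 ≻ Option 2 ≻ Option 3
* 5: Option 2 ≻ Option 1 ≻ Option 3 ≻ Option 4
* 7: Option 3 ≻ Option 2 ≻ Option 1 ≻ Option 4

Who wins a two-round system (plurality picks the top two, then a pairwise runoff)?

Option 1

Round 1 first-place votes: Option 1 13, Option 2 6, Option 3 10, Option 4 16. Option 4 and Option 1 advance.
Runoff: Option 4 is ranked above Option 1 on 19 ballots, Option 1 above Option 4 on 26.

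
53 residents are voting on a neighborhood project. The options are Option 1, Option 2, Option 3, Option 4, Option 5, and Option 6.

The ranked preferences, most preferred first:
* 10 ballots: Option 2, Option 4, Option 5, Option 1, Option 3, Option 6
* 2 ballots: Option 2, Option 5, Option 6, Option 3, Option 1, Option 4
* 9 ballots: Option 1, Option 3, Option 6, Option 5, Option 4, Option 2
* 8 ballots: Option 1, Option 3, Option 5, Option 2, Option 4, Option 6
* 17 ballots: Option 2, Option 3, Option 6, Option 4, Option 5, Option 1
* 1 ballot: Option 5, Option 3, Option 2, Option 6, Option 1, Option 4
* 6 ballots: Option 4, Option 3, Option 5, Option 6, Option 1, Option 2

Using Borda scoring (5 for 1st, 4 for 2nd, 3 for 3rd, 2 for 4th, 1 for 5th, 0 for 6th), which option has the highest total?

Option 3

Option 1: 10×2 + 2×1 + 9×5 + 8×5 + 17×0 + 1×1 + 6×1 = 114
Option 2: 10×5 + 2×5 + 9×0 + 8×2 + 17×5 + 1×3 + 6×0 = 164
Option 3: 10×1 + 2×2 + 9×4 + 8×4 + 17×4 + 1×4 + 6×4 = 178
Option 4: 10×4 + 2×0 + 9×1 + 8×1 + 17×2 + 1×0 + 6×5 = 121
Option 5: 10×3 + 2×4 + 9×2 + 8×3 + 17×1 + 1×5 + 6×3 = 120
Option 6: 10×0 + 2×3 + 9×3 + 8×0 + 17×3 + 1×2 + 6×2 = 98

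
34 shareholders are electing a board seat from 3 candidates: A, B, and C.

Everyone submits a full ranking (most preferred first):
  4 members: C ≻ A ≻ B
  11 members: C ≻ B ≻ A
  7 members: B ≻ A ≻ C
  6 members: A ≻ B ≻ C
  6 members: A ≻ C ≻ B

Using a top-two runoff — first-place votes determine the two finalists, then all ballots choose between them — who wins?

Round 1 first-place votes: A 12, B 7, C 15. C and A advance.
Runoff: C is ranked above A on 15 ballots, A above C on 19.

A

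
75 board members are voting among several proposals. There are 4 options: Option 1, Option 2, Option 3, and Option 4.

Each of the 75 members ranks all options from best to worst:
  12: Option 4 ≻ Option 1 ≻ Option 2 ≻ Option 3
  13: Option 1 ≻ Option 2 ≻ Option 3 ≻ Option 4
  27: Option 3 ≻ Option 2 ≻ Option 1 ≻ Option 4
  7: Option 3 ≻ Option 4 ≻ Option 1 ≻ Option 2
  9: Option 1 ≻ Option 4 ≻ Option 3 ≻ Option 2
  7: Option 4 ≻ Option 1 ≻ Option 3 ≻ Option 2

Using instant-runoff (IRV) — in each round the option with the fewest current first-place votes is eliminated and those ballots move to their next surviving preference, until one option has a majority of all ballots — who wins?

Option 1

Round 1: Option 1 22, Option 2 0, Option 3 34, Option 4 19. Option 2 eliminated.
Round 2: Option 1 22, Option 3 34, Option 4 19. Option 4 eliminated.
Round 3: Option 1 41, Option 3 34. Option 1 has a majority (≥38).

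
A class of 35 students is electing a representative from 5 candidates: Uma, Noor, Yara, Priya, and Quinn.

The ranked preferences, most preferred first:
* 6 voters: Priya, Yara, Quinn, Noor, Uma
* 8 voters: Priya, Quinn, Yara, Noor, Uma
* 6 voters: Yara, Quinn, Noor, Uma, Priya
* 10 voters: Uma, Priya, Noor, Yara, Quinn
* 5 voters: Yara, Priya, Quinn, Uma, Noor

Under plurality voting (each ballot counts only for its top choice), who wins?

First-place votes: Uma 10, Noor 0, Yara 11, Priya 14, Quinn 0.

Priya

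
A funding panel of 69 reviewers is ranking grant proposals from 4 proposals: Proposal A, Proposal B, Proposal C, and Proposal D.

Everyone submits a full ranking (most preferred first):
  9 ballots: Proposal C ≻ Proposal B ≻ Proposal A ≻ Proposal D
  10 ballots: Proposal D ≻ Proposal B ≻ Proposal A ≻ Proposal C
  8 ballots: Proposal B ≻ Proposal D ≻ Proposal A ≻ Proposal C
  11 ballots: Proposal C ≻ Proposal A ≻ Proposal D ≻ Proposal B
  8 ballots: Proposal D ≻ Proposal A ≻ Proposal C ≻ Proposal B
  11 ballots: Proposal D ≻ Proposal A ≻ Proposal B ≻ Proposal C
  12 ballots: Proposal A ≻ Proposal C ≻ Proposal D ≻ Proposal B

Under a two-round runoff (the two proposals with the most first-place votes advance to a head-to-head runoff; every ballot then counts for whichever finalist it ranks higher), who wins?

Round 1 first-place votes: Proposal A 12, Proposal B 8, Proposal C 20, Proposal D 29. Proposal D and Proposal C advance.
Runoff: Proposal D is ranked above Proposal C on 37 ballots, Proposal C above Proposal D on 32.

Proposal D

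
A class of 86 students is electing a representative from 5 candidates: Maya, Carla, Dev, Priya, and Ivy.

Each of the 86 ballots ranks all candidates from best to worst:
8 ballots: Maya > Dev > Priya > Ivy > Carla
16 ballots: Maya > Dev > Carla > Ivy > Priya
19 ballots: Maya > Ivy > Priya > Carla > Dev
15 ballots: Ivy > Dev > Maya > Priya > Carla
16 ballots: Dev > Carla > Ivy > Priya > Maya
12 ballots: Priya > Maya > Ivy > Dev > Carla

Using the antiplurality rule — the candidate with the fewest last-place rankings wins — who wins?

Ivy

Last-place votes: Maya 16, Carla 35, Dev 19, Priya 16, Ivy 0.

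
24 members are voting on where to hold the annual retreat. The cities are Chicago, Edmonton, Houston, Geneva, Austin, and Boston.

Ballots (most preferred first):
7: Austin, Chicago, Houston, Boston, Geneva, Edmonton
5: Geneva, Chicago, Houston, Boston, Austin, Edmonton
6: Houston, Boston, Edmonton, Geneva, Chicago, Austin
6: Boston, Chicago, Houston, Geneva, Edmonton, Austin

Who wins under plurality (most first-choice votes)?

Austin

First-place votes: Chicago 0, Edmonton 0, Houston 6, Geneva 5, Austin 7, Boston 6.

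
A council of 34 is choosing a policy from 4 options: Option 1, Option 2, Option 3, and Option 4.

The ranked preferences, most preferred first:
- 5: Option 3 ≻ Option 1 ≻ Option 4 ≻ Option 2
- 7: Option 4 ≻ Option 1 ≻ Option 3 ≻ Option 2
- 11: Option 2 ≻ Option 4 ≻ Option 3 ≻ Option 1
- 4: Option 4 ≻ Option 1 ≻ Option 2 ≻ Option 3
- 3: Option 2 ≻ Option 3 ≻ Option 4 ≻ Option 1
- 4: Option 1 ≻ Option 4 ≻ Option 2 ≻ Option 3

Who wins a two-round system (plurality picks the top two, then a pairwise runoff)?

Option 4

Round 1 first-place votes: Option 1 4, Option 2 14, Option 3 5, Option 4 11. Option 2 and Option 4 advance.
Runoff: Option 2 is ranked above Option 4 on 14 ballots, Option 4 above Option 2 on 20.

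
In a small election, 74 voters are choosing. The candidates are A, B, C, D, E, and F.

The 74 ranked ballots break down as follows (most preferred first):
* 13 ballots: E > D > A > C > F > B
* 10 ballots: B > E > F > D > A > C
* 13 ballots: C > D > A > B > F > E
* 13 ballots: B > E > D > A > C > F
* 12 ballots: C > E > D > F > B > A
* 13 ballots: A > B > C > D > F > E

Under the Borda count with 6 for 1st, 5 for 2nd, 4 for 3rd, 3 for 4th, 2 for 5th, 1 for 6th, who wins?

A: 13×4 + 10×2 + 13×4 + 13×3 + 12×1 + 13×6 = 253
B: 13×1 + 10×6 + 13×3 + 13×6 + 12×2 + 13×5 = 279
C: 13×3 + 10×1 + 13×6 + 13×2 + 12×6 + 13×4 = 277
D: 13×5 + 10×3 + 13×5 + 13×4 + 12×4 + 13×3 = 299
E: 13×6 + 10×5 + 13×1 + 13×5 + 12×5 + 13×1 = 279
F: 13×2 + 10×4 + 13×2 + 13×1 + 12×3 + 13×2 = 167

D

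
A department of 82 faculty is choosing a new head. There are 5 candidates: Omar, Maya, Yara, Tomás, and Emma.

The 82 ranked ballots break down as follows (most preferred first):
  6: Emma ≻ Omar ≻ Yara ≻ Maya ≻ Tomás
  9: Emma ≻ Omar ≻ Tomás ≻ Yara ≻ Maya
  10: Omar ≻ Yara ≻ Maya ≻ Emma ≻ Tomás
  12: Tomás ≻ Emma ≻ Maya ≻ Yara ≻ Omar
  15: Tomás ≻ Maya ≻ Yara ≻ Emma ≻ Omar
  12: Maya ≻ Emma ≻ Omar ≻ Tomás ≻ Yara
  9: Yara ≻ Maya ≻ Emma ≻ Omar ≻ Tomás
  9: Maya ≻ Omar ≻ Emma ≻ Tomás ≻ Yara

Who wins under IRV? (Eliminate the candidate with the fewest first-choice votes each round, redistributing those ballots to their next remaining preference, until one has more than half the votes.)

Maya

Round 1: Omar 10, Maya 21, Yara 9, Tomás 27, Emma 15. Yara eliminated.
Round 2: Omar 10, Maya 30, Tomás 27, Emma 15. Omar eliminated.
Round 3: Maya 40, Tomás 27, Emma 15. Emma eliminated.
Round 4: Maya 46, Tomás 36. Maya has a majority (≥42).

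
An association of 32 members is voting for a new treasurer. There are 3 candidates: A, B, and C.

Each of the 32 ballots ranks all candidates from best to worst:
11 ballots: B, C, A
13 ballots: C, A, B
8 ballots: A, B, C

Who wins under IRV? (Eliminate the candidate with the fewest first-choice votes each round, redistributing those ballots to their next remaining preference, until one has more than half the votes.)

Round 1: A 8, B 11, C 13. A eliminated.
Round 2: B 19, C 13. B has a majority (≥17).

B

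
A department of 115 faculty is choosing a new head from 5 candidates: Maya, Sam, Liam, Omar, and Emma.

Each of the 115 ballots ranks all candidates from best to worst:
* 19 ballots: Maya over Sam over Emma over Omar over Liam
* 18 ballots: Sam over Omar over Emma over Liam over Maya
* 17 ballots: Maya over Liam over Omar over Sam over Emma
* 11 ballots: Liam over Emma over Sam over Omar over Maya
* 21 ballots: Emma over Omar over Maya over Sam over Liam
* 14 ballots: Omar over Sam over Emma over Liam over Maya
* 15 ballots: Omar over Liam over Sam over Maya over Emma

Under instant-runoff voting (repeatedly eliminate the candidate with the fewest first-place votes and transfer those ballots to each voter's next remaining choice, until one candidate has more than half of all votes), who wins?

Round 1: Maya 36, Sam 18, Liam 11, Omar 29, Emma 21. Liam eliminated.
Round 2: Maya 36, Sam 18, Omar 29, Emma 32. Sam eliminated.
Round 3: Maya 36, Omar 47, Emma 32. Emma eliminated.
Round 4: Maya 36, Omar 79. Omar has a majority (≥58).

Omar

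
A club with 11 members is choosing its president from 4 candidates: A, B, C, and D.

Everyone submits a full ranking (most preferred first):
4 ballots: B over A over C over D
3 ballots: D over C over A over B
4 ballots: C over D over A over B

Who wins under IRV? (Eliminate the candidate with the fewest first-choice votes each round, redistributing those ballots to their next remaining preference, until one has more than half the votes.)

Round 1: A 0, B 4, C 4, D 3. A eliminated.
Round 2: B 4, C 4, D 3. D eliminated.
Round 3: B 4, C 7. C has a majority (≥6).

C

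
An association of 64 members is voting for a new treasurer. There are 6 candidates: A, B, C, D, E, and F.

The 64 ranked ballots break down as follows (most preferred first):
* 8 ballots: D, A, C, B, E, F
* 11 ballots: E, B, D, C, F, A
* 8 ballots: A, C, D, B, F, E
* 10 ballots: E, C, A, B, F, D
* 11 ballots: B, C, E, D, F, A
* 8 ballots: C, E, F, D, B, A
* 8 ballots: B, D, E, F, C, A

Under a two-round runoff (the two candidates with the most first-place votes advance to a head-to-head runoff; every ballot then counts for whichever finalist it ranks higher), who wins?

B

Round 1 first-place votes: A 8, B 19, C 8, D 8, E 21, F 0. E and B advance.
Runoff: E is ranked above B on 29 ballots, B above E on 35.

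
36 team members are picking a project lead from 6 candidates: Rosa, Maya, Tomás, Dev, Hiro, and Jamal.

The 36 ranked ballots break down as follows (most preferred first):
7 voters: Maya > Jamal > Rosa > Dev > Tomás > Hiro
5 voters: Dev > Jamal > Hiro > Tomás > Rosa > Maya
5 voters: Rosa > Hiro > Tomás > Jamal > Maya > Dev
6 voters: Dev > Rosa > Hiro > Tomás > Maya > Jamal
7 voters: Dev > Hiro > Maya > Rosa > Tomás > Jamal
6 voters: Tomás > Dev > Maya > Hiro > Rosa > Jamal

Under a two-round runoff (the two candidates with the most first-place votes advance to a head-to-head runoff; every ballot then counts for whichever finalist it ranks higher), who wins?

Round 1 first-place votes: Rosa 5, Maya 7, Tomás 6, Dev 18, Hiro 0, Jamal 0. Dev and Maya advance.
Runoff: Dev is ranked above Maya on 24 ballots, Maya above Dev on 12.

Dev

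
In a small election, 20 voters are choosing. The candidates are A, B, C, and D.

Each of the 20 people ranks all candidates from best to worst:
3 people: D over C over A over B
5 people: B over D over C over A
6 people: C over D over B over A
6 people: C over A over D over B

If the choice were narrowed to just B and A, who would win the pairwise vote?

B

B is ranked above A on 11 ballots; A above B on 9.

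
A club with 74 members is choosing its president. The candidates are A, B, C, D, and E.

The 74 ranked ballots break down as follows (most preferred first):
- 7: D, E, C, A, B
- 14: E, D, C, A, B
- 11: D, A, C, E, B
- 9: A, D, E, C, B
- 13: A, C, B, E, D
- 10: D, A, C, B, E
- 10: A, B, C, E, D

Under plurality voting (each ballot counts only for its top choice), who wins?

A

First-place votes: A 32, B 0, C 0, D 28, E 14.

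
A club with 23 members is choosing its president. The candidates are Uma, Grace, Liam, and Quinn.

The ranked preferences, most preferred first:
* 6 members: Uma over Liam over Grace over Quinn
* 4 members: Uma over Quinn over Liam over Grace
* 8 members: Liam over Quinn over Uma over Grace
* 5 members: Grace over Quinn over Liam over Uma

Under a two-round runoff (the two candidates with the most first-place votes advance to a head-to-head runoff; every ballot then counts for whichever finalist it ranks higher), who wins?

Round 1 first-place votes: Uma 10, Grace 5, Liam 8, Quinn 0. Uma and Liam advance.
Runoff: Uma is ranked above Liam on 10 ballots, Liam above Uma on 13.

Liam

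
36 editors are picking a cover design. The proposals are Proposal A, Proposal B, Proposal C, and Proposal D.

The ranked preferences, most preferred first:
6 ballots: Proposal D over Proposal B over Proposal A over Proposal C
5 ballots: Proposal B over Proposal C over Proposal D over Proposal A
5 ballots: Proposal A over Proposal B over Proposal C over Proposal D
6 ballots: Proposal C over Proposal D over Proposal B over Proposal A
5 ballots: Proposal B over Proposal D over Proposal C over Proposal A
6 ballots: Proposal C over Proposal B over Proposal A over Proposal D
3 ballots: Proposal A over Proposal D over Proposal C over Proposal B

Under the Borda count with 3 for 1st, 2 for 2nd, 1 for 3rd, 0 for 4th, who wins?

Proposal A: 6×1 + 5×0 + 5×3 + 6×0 + 5×0 + 6×1 + 3×3 = 36
Proposal B: 6×2 + 5×3 + 5×2 + 6×1 + 5×3 + 6×2 + 3×0 = 70
Proposal C: 6×0 + 5×2 + 5×1 + 6×3 + 5×1 + 6×3 + 3×1 = 59
Proposal D: 6×3 + 5×1 + 5×0 + 6×2 + 5×2 + 6×0 + 3×2 = 51

Proposal B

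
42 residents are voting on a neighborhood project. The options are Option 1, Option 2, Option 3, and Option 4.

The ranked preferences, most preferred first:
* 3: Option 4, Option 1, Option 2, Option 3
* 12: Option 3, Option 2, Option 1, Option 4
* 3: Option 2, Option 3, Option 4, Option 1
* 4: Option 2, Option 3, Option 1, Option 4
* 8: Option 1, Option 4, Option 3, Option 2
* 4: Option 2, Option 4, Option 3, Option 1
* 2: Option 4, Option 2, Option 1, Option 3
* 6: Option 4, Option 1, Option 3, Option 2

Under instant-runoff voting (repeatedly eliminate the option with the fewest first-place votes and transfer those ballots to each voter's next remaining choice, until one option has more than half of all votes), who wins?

Round 1: Option 1 8, Option 2 11, Option 3 12, Option 4 11. Option 1 eliminated.
Round 2: Option 2 11, Option 3 12, Option 4 19. Option 2 eliminated.
Round 3: Option 3 19, Option 4 23. Option 4 has a majority (≥22).

Option 4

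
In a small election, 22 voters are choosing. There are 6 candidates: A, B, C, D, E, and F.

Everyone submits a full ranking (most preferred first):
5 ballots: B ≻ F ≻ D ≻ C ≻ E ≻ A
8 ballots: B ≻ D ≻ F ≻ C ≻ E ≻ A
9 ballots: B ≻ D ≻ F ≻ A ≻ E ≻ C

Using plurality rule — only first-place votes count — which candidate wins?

First-place votes: A 0, B 22, C 0, D 0, E 0, F 0.

B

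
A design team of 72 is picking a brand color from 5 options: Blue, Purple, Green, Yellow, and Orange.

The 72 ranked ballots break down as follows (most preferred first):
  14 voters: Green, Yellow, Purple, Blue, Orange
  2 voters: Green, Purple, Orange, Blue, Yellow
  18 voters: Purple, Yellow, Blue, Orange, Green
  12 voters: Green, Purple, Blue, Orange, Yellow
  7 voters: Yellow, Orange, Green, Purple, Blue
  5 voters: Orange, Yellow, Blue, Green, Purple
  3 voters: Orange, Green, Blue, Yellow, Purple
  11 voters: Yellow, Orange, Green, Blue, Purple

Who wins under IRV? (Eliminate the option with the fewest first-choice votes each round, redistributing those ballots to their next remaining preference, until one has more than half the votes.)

Round 1: Blue 0, Purple 18, Green 28, Yellow 18, Orange 8. Blue eliminated.
Round 2: Purple 18, Green 28, Yellow 18, Orange 8. Orange eliminated.
Round 3: Purple 18, Green 31, Yellow 23. Purple eliminated.
Round 4: Green 31, Yellow 41. Yellow has a majority (≥37).

Yellow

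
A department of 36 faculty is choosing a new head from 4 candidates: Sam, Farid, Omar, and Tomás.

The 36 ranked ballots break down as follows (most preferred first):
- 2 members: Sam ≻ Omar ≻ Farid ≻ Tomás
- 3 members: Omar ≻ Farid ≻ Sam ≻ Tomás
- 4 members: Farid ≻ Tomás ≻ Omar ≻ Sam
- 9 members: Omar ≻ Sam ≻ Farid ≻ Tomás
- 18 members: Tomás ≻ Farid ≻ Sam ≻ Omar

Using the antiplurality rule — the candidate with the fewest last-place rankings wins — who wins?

Farid

Last-place votes: Sam 4, Farid 0, Omar 18, Tomás 14.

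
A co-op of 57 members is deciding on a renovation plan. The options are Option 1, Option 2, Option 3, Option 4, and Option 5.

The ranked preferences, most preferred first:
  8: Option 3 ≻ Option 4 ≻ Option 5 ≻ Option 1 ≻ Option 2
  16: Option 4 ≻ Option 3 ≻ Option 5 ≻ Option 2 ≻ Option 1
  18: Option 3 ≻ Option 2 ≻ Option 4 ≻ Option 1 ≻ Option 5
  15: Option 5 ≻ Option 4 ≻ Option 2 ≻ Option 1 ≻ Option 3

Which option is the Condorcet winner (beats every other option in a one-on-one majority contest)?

Option 4 vs Option 1: 57–0
Option 4 vs Option 2: 39–18
Option 4 vs Option 3: 31–26
Option 4 vs Option 5: 42–15
Option 4 beats every other option.

Option 4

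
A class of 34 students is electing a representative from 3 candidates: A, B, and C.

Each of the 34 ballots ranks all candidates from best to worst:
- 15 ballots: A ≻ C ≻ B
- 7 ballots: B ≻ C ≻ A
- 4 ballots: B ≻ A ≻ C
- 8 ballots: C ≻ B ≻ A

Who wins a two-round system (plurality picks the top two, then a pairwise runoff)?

Round 1 first-place votes: A 15, B 11, C 8. A and B advance.
Runoff: A is ranked above B on 15 ballots, B above A on 19.

B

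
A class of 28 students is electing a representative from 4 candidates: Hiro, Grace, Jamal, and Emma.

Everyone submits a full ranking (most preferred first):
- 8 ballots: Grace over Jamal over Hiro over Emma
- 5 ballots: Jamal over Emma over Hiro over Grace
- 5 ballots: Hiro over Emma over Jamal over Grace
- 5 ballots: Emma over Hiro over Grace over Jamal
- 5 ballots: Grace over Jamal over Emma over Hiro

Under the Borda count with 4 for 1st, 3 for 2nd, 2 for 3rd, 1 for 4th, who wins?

Jamal

Hiro: 8×2 + 5×2 + 5×4 + 5×3 + 5×1 = 66
Grace: 8×4 + 5×1 + 5×1 + 5×2 + 5×4 = 72
Jamal: 8×3 + 5×4 + 5×2 + 5×1 + 5×3 = 74
Emma: 8×1 + 5×3 + 5×3 + 5×4 + 5×2 = 68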